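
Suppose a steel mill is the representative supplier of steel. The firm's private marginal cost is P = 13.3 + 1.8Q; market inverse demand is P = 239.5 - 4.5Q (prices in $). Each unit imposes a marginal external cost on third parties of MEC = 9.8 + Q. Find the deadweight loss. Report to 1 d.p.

Market equilibrium (private): 13.3 + 1.8Q = 239.5 - 4.5Q → Q_m = 35.9048.
Social marginal cost = private MC + MEC = 23.1 + 2.8Q.
Set SMC = demand: 23.1 + 2.8Q = 239.5 - 4.5Q → Q* = 29.6438.
Height of the DWL triangle at Q_m is SMC(Q_m) − demand(Q_m) = MEC(Q_m) = 45.7048.
DWL = ½ × 6.2610 × 45.7048 = 143.0789.

DWL = $143.1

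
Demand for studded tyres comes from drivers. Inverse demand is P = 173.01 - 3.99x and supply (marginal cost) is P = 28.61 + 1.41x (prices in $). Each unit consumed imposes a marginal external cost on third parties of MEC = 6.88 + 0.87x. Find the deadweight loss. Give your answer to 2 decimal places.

Market equilibrium (private): 28.61 + 1.41x = 173.01 - 3.99x → x_m = 26.7407.
Social marginal benefit = demand − MEC = 166.13 - 4.86x.
Set SMB = MC: 166.13 - 4.86x = 28.61 + 1.41x → x* = 21.9330.
The loss is the area between SMB and MC from x* to x_m; with linear curves that's a triangle of height MEC(x_m).
DWL = ½ × 4.8077 × 30.1444 = 72.4626.

DWL = $72.46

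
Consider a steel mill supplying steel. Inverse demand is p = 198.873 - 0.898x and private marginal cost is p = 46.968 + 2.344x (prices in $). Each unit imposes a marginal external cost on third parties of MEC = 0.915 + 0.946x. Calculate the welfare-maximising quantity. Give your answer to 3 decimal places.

Social marginal cost = private MC + MEC = 47.883 + 3.290x.
Set SMC = demand: 47.883 + 3.290x = 198.873 - 0.898x → x* = 36.0530.

x* = 36.053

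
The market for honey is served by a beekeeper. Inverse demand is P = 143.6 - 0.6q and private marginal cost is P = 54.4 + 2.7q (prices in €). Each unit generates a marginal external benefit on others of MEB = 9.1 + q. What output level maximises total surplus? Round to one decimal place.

q* = 42.7

Social marginal cost = private MC − MEB = 45.3 + 1.7q.
Set SMC = demand: 45.3 + 1.7q = 143.6 - 0.6q → q* = 42.7391.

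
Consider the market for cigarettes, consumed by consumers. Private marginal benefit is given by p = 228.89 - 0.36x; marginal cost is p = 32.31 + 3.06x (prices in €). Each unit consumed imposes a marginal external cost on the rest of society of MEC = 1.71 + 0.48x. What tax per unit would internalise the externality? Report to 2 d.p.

Social marginal benefit = demand − MEC = 227.18 - 0.84x.
Set SMB = MC: 227.18 - 0.84x = 32.31 + 3.06x → x* = 49.9667.
The Pigouvian tax equals MEC at x*: 1.71 + 0.48×49.9667 = 25.6940.

tax = €25.69 per unit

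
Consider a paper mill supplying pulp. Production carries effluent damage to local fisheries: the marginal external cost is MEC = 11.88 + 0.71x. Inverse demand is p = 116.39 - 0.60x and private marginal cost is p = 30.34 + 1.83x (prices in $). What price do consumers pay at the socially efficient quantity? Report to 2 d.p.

P = $102.22

Social marginal cost = private MC + MEC = 42.22 + 2.54x.
Set SMC = demand: 42.22 + 2.54x = 116.39 - 0.60x → x* = 23.6210.
Consumer price on the demand curve at x*: 116.39 − 0.60×23.6210 = 102.2174.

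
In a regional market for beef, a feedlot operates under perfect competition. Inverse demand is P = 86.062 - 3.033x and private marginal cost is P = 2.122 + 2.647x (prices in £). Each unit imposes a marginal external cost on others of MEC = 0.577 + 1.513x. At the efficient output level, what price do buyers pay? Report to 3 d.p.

Social marginal cost = private MC + MEC = 2.699 + 4.160x.
Set SMC = demand: 2.699 + 4.160x = 86.062 - 3.033x → x* = 11.5895.
Consumer price on the demand curve at x*: 86.062 − 3.033×11.5895 = 50.9110.

P = £50.911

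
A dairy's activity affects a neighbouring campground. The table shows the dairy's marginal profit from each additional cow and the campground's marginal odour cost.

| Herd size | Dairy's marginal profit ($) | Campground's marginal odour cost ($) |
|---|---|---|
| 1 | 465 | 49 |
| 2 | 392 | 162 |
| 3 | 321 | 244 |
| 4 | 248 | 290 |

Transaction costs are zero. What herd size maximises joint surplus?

3

Bargaining reaches the level where marginal profit last exceeds marginal odour cost.
That holds through level 3 (321 ≥ 244) but not at 4 (248 < 290).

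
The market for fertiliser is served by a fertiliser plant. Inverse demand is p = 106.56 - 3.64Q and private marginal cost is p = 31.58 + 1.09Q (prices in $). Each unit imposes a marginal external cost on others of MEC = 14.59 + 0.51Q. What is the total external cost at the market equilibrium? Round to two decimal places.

$295.36

Market equilibrium (private): 31.58 + 1.09Q = 106.56 - 3.64Q → Q_m = 15.8520.
Total external cost = ∫₀^{Q_m} (14.59 + 0.51Q) dQ = 14.59×15.8520 + ½×0.51×15.8520² = 295.3586.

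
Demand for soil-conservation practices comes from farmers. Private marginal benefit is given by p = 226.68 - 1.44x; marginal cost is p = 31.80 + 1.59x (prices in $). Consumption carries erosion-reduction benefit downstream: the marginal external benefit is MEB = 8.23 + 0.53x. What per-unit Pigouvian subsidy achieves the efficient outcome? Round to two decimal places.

subsidy = $51.29 per unit

Social marginal benefit = demand + MEB = 234.91 - 0.91x.
Set SMB = MC: 234.91 - 0.91x = 31.80 + 1.59x → x* = 81.2440.
The Pigouvian subsidy equals MEB at x*: 8.23 + 0.53×81.2440 = 51.2893.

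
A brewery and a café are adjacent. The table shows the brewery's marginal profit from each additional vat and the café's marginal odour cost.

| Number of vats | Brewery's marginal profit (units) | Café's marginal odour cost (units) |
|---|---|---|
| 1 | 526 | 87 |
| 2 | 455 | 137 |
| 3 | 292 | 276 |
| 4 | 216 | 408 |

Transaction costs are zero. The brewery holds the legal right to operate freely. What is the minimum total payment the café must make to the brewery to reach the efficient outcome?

216

Left alone the brewery would choose level 4 (marginal profit stays positive).
Efficient level: k* = 3 (marginal profit ≥ marginal odour cost through 3).
The café must at least cover the brewery's forgone profit from cutting 4→3: 216 = 216.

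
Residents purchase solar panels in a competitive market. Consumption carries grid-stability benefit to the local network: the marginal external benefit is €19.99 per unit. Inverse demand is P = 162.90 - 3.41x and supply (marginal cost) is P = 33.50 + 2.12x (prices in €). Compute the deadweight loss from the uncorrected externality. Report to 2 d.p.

DWL = €36.13

Market equilibrium (private): 33.50 + 2.12x = 162.90 - 3.41x → x_m = 23.3996.
Social marginal benefit = demand + MEB = 182.89 - 3.41x.
Set SMB = MC: 182.89 - 3.41x = 33.50 + 2.12x → x* = 27.0145.
Height of the DWL triangle at x_m is SMB(x_m) − MC(x_m) = MEB(x_m) = 19.9900.
DWL = ½ × 3.6149 × 19.9900 = 36.1309.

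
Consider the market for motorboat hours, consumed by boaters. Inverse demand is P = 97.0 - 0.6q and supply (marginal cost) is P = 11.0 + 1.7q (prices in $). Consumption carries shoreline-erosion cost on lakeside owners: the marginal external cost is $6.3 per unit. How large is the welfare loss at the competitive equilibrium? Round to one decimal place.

Market equilibrium (private): 11.0 + 1.7q = 97.0 - 0.6q → q_m = 37.3913.
Social marginal benefit = demand − MEC = 90.7 - 0.6q.
Set SMB = MC: 90.7 - 0.6q = 11.0 + 1.7q → q* = 34.6522.
Between q* and q_m the wedge MC − SMB runs linearly from 0 to MEC(q_m), so the loss is a triangle.
DWL = ½ × 2.7391 × 6.3000 = 8.6282.

DWL = $8.6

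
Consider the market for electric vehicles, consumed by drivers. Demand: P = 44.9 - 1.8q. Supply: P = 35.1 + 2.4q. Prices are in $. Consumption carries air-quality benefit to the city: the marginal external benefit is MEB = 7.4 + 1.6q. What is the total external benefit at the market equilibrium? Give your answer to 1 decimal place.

Market equilibrium (private): 35.1 + 2.4q = 44.9 - 1.8q → q_m = 2.3333.
Total external benefit = ∫₀^{q_m} (7.4 + 1.6q) dq = 7.4×2.3333 + ½×1.6×2.3333² = 21.6219.

$21.6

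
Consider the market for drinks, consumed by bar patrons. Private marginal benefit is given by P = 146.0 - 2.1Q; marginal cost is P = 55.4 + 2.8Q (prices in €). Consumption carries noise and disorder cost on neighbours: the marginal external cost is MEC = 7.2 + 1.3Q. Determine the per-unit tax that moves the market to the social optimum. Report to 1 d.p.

Social marginal benefit = demand − MEC = 138.8 - 3.4Q.
Set SMB = MC: 138.8 - 3.4Q = 55.4 + 2.8Q → Q* = 13.4516.
The Pigouvian tax equals MEC at Q*: 7.2 + 1.3×13.4516 = 24.6871.

tax = €24.7 per unit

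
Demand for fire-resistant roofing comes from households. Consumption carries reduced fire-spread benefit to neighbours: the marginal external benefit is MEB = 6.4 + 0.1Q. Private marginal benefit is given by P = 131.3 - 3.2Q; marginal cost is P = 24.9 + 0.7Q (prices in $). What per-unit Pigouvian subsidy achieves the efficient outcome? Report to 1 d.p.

Social marginal benefit = demand + MEB = 137.7 - 3.1Q.
Set SMB = MC: 137.7 - 3.1Q = 24.9 + 0.7Q → Q* = 29.6842.
The Pigouvian subsidy equals MEB at Q*: 6.4 + 0.1×29.6842 = 9.3684.

subsidy = $9.4 per unit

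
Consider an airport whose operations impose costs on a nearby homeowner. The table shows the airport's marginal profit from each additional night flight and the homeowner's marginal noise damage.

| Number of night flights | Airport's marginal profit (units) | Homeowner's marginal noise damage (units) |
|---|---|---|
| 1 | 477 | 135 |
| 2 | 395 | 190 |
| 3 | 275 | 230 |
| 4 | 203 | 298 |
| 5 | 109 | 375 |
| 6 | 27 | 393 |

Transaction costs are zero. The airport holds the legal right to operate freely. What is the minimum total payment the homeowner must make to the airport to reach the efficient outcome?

339

Left alone the airport would choose level 6 (marginal profit stays positive).
Efficient level: k* = 3 (marginal profit ≥ marginal noise damage through 3).
The homeowner must at least cover the airport's forgone profit from cutting 6→3: 203 + 109 + 27 = 339.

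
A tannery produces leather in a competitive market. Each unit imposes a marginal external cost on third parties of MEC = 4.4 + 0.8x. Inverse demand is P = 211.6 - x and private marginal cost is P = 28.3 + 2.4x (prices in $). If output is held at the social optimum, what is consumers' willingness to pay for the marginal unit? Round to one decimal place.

P = $169.0

Social marginal cost = private MC + MEC = 32.7 + 3.2x.
Set SMC = demand: 32.7 + 3.2x = 211.6 - x → x* = 42.5952.
Consumer price on the demand curve at x*: 211.6 − 1.0×42.5952 = 169.0048.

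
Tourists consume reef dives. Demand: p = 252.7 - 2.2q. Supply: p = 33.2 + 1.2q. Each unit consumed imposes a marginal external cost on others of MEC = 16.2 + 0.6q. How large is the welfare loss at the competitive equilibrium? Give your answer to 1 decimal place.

DWL = 377.2

Market equilibrium (private): 33.2 + 1.2q = 252.7 - 2.2q → q_m = 64.5588.
Social marginal benefit = demand − MEC = 236.5 - 2.8q.
Set SMB = MC: 236.5 - 2.8q = 33.2 + 1.2q → q* = 50.8250.
The welfare-loss triangle has base |q_m − q*| and height MEC(q_m) (the vertical gap between SMB and MC is zero at q* and MEC at q_m).
DWL = ½ × 13.7338 × 54.9353 = 377.2352.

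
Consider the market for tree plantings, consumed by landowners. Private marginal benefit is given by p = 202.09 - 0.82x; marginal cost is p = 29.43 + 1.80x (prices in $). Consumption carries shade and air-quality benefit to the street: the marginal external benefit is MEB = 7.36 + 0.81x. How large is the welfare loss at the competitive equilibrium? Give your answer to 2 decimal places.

Market equilibrium (private): 29.43 + 1.80x = 202.09 - 0.82x → x_m = 65.9008.
Social marginal benefit = demand + MEB = 209.45 - 0.01x.
Set SMB = MC: 209.45 - 0.01x = 29.43 + 1.80x → x* = 99.4586.
The loss is the area between SMB and MC from x* to x_m; with linear curves that's a triangle of height MEB(x_m).
DWL = ½ × 33.5578 × 60.7396 = 1019.1437.

DWL = $1019.14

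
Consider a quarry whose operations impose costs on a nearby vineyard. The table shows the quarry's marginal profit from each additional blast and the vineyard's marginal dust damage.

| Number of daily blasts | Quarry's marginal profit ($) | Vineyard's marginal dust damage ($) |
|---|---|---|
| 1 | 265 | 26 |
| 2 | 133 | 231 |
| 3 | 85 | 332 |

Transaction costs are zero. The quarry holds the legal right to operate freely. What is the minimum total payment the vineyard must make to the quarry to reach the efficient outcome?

$218

Left alone the quarry would choose level 3 (marginal profit stays positive).
Efficient level: k* = 1 (marginal profit ≥ marginal dust damage through 1).
The vineyard must at least cover the quarry's forgone profit from cutting 3→1: 133 + 85 = 218.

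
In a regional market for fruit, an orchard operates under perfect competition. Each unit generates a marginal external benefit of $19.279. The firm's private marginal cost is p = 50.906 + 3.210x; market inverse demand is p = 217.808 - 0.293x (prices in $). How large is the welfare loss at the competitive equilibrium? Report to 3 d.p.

DWL = $53.052

Market equilibrium (private): 50.906 + 3.210x = 217.808 - 0.293x → x_m = 47.6454.
Social marginal cost = private MC − MEB = 31.627 + 3.210x.
Set SMC = demand: 31.627 + 3.210x = 217.808 - 0.293x → x* = 53.1490.
The loss is the area between SMC and demand from x* to x_m; with linear curves that's a triangle of height MEB(x_m).
DWL = ½ × 5.5036 × 19.2790 = 53.0520.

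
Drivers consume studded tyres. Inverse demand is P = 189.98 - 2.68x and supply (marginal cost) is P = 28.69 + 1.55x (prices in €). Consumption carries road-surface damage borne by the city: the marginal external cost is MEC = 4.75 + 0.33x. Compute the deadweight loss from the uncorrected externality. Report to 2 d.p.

DWL = €32.94

Market equilibrium (private): 28.69 + 1.55x = 189.98 - 2.68x → x_m = 38.1300.
Social marginal benefit = demand − MEC = 185.23 - 3.01x.
Set SMB = MC: 185.23 - 3.01x = 28.69 + 1.55x → x* = 34.3289.
Between x* and x_m the wedge MC − SMB runs linearly from 0 to MEC(x_m), so the loss is a triangle.
DWL = ½ × 3.8011 × 17.3329 = 32.9420.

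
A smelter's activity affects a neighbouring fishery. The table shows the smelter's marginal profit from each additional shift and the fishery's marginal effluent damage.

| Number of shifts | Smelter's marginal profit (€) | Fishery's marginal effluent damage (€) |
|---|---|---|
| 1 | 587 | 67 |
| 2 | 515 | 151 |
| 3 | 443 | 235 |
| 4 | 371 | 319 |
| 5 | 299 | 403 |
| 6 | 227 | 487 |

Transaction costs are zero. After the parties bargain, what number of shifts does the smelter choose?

4

Bargaining reaches the level where marginal profit last exceeds marginal effluent damage.
That holds through level 4 (371 ≥ 319) but not at 5 (299 < 403).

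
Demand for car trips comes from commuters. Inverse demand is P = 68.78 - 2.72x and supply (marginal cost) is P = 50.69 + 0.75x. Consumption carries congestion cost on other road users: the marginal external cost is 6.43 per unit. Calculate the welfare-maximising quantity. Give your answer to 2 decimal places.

Social marginal benefit = demand − MEC = 62.35 - 2.72x.
Set SMB = MC: 62.35 - 2.72x = 50.69 + 0.75x → x* = 3.3602.

x* = 3.36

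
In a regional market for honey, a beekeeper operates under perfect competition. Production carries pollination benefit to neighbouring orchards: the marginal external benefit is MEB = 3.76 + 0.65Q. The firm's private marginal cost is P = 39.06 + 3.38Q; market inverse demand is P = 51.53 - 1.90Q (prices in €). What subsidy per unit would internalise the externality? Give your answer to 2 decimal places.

subsidy = €6.04 per unit

Social marginal cost = private MC − MEB = 35.30 + 2.73Q.
Set SMC = demand: 35.30 + 2.73Q = 51.53 - 1.90Q → Q* = 3.5054.
The Pigouvian subsidy equals MEB at Q*: 3.76 + 0.65×3.5054 = 6.0385.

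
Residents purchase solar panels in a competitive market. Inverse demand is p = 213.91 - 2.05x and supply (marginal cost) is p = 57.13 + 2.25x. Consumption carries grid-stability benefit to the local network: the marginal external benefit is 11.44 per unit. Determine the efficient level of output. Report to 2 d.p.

Social marginal benefit = demand + MEB = 225.35 - 2.05x.
Set SMB = MC: 225.35 - 2.05x = 57.13 + 2.25x → x* = 39.1209.

x* = 39.12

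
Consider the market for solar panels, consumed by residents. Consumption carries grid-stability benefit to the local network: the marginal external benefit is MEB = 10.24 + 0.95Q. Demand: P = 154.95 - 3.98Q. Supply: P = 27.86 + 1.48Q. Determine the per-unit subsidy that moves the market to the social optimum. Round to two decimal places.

Social marginal benefit = demand + MEB = 165.19 - 3.03Q.
Set SMB = MC: 165.19 - 3.03Q = 27.86 + 1.48Q → Q* = 30.4501.
The Pigouvian subsidy equals MEB at Q*: 10.24 + 0.95×30.4501 = 39.1676.

subsidy = 39.17 per unit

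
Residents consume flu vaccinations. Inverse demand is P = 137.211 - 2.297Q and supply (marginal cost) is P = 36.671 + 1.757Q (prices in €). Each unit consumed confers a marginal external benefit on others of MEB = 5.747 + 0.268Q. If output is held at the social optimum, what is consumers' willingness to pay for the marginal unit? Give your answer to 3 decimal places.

P = €72.726

Social marginal benefit = demand + MEB = 142.958 - 2.029Q.
Set SMB = MC: 142.958 - 2.029Q = 36.671 + 1.757Q → Q* = 28.0737.
Consumer price on the demand curve at Q*: 137.211 − 2.297×28.0737 = 72.7257.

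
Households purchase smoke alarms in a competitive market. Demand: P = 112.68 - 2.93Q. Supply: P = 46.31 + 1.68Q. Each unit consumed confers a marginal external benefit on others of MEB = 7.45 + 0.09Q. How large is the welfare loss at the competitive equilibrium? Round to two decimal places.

Market equilibrium (private): 46.31 + 1.68Q = 112.68 - 2.93Q → Q_m = 14.3970.
Social marginal benefit = demand + MEB = 120.13 - 2.84Q.
Set SMB = MC: 120.13 - 2.84Q = 46.31 + 1.68Q → Q* = 16.3319.
The loss is the area between SMB and MC from Q* to Q_m; with linear curves that's a triangle of height MEB(Q_m).
DWL = ½ × 1.9349 × 8.7457 = 8.4610.

DWL = 8.46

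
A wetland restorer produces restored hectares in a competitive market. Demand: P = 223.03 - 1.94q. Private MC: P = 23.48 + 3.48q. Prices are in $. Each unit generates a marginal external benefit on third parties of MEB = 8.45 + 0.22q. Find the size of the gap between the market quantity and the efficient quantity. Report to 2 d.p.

Market equilibrium (private): 23.48 + 3.48q = 223.03 - 1.94q → q_m = 36.8173.
Social marginal cost = private MC − MEB = 15.03 + 3.26q.
Set SMC = demand: 15.03 + 3.26q = 223.03 - 1.94q → q* = 40.0000.
Gap = |36.8173 − 40.0000| = 3.1827.

3.18 units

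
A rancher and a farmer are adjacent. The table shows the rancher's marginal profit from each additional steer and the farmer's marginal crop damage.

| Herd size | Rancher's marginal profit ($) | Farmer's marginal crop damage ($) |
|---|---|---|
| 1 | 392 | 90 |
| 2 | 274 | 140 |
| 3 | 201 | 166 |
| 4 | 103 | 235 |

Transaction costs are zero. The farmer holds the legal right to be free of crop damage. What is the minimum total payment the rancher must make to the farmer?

Efficient level: marginal profit ≥ marginal crop damage through level 3, so k* = 3.
With the farmer holding the right, the rancher must at least compensate total damage at k*: 90 + 140 + 166 = 396.

$396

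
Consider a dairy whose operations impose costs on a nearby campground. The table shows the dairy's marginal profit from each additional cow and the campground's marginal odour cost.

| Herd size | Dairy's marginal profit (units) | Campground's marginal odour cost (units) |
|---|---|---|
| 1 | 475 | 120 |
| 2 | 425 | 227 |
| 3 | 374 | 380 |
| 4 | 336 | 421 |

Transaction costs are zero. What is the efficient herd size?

Bargaining reaches the level where marginal profit last exceeds marginal odour cost.
That holds through level 2 (425 ≥ 227) but not at 3 (374 < 380).

2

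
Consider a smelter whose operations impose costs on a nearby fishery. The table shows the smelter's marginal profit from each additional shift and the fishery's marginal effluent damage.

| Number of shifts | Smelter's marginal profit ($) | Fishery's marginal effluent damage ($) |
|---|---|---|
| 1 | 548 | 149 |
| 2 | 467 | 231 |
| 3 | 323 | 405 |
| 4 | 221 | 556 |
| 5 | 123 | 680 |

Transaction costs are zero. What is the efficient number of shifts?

2

Bargaining reaches the level where marginal profit last exceeds marginal effluent damage.
That holds through level 2 (467 ≥ 231) but not at 3 (323 < 405).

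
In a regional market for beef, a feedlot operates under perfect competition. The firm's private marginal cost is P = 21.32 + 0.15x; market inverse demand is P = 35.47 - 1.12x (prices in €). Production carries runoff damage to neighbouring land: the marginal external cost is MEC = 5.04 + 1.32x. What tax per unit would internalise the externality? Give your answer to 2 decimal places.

Social marginal cost = private MC + MEC = 26.36 + 1.47x.
Set SMC = demand: 26.36 + 1.47x = 35.47 - 1.12x → x* = 3.5174.
The Pigouvian tax equals MEC at x*: 5.04 + 1.32×3.5174 = 9.6830.

tax = €9.68 per unit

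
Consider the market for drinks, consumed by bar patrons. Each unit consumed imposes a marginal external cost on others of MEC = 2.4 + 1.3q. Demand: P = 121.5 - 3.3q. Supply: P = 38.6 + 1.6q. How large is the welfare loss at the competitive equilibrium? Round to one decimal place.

DWL = 48.0

Market equilibrium (private): 38.6 + 1.6q = 121.5 - 3.3q → q_m = 16.9184.
Social marginal benefit = demand − MEC = 119.1 - 4.6q.
Set SMB = MC: 119.1 - 4.6q = 38.6 + 1.6q → q* = 12.9839.
Height of the DWL triangle at q_m is MC(q_m) − SMB(q_m) = MEC(q_m) = 24.3939.
DWL = ½ × 3.9345 × 24.3939 = 47.9889.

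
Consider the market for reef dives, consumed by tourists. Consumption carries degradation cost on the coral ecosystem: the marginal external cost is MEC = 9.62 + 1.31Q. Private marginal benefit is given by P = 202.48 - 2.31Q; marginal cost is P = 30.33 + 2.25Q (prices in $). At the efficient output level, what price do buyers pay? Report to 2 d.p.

Social marginal benefit = demand − MEC = 192.86 - 3.62Q.
Set SMB = MC: 192.86 - 3.62Q = 30.33 + 2.25Q → Q* = 27.6882.
Consumer price on the demand curve at Q*: 202.48 − 2.31×27.6882 = 138.5203.

P = $138.52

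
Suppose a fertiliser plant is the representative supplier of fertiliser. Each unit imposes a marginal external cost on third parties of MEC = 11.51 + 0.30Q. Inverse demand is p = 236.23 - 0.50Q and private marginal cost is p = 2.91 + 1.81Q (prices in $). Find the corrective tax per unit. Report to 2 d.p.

Social marginal cost = private MC + MEC = 14.42 + 2.11Q.
Set SMC = demand: 14.42 + 2.11Q = 236.23 - 0.50Q → Q* = 84.9847.
The Pigouvian tax equals MEC at Q*: 11.51 + 0.30×84.9847 = 37.0054.

tax = $37.01 per unit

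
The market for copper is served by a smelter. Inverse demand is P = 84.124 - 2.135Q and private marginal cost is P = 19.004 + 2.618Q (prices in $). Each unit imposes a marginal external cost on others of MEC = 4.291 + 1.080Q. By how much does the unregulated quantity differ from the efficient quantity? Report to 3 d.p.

Market equilibrium (private): 19.004 + 2.618Q = 84.124 - 2.135Q → Q_m = 13.7008.
Social marginal cost = private MC + MEC = 23.295 + 3.698Q.
Set SMC = demand: 23.295 + 3.698Q = 84.124 - 2.135Q → Q* = 10.4284.
Gap = |13.7008 − 10.4284| = 3.2724.

3.272 units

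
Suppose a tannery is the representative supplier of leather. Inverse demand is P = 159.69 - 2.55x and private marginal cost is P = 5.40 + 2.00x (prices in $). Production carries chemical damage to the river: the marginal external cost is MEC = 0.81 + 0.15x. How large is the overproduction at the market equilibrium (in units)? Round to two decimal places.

1.25 units

Market equilibrium (private): 5.40 + 2.00x = 159.69 - 2.55x → x_m = 33.9099.
Social marginal cost = private MC + MEC = 6.21 + 2.15x.
Set SMC = demand: 6.21 + 2.15x = 159.69 - 2.55x → x* = 32.6553.
Gap = |33.9099 − 32.6553| = 1.2546.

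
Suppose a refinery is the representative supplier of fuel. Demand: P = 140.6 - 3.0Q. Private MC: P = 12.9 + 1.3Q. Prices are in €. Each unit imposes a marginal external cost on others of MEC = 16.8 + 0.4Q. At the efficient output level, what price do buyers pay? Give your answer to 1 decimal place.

Social marginal cost = private MC + MEC = 29.7 + 1.7Q.
Set SMC = demand: 29.7 + 1.7Q = 140.6 - 3.0Q → Q* = 23.5957.
Consumer price on the demand curve at Q*: 140.6 − 3.0×23.5957 = 69.8129.

P = €69.8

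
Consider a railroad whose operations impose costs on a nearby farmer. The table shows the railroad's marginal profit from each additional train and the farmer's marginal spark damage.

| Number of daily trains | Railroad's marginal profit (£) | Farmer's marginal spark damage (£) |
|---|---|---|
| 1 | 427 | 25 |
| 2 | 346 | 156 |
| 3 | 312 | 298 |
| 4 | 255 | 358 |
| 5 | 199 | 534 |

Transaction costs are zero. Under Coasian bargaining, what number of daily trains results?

Bargaining reaches the level where marginal profit last exceeds marginal spark damage.
That holds through level 3 (312 ≥ 298) but not at 4 (255 < 358).

3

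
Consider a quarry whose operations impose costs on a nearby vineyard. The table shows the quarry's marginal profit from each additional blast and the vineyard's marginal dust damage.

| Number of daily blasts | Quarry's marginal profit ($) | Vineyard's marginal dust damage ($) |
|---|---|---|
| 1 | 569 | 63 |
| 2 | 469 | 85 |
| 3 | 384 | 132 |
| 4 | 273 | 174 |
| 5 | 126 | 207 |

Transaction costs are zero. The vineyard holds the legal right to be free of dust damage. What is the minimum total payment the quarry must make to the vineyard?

Efficient level: marginal profit ≥ marginal dust damage through level 4, so k* = 4.
With the vineyard holding the right, the quarry must at least compensate total damage at k*: 63 + 85 + 132 + 174 = 454.

$454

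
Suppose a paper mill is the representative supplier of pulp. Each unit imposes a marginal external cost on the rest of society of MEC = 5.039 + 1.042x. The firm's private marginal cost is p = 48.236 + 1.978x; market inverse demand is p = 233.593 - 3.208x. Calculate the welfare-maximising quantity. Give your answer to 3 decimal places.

x* = 28.953

Social marginal cost = private MC + MEC = 53.275 + 3.020x.
Set SMC = demand: 53.275 + 3.020x = 233.593 - 3.208x → x* = 28.9528.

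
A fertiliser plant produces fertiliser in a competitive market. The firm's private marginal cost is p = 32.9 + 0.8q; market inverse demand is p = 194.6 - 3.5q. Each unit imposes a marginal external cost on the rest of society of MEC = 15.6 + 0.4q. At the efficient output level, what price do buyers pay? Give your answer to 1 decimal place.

P = 85.8

Social marginal cost = private MC + MEC = 48.5 + 1.2q.
Set SMC = demand: 48.5 + 1.2q = 194.6 - 3.5q → q* = 31.0851.
Consumer price on the demand curve at q*: 194.6 − 3.5×31.0851 = 85.8022.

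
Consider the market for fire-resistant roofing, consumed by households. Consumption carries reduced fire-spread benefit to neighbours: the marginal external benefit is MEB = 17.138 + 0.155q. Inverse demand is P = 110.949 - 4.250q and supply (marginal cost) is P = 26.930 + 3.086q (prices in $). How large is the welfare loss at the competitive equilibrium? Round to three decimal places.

DWL = $24.907

Market equilibrium (private): 26.930 + 3.086q = 110.949 - 4.250q → q_m = 11.4530.
Social marginal benefit = demand + MEB = 128.087 - 4.095q.
Set SMB = MC: 128.087 - 4.095q = 26.930 + 3.086q → q* = 14.0868.
The welfare-loss triangle has base |q_m − q*| and height MEB(q_m) (the vertical gap between SMB and MC is zero at q* and MEB at q_m).
DWL = ½ × 2.6338 × 18.9132 = 24.9068.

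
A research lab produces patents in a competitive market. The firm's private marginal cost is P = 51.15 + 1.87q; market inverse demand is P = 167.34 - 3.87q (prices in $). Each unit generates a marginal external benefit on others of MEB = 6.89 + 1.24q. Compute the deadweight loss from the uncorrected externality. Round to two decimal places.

DWL = $113.71

Market equilibrium (private): 51.15 + 1.87q = 167.34 - 3.87q → q_m = 20.2422.
Social marginal cost = private MC − MEB = 44.26 + 0.63q.
Set SMC = demand: 44.26 + 0.63q = 167.34 - 3.87q → q* = 27.3511.
Height of the DWL triangle at q_m is demand(q_m) − SMC(q_m) = MEB(q_m) = 31.9903.
DWL = ½ × 7.1089 × 31.9903 = 113.7079.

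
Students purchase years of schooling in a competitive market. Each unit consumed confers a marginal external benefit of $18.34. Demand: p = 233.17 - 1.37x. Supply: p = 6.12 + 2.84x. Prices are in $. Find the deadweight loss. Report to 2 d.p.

Market equilibrium (private): 6.12 + 2.84x = 233.17 - 1.37x → x_m = 53.9311.
Social marginal benefit = demand + MEB = 251.51 - 1.37x.
Set SMB = MC: 251.51 - 1.37x = 6.12 + 2.84x → x* = 58.2874.
Between x* and x_m the wedge SMB − MC runs linearly from 0 to MEB(x_m), so the loss is a triangle.
DWL = ½ × 4.3563 × 18.3400 = 39.9473.

DWL = $39.95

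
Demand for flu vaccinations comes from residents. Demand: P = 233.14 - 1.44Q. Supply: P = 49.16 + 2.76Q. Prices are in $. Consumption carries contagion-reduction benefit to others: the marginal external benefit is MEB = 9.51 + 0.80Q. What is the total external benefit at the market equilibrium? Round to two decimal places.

Market equilibrium (private): 49.16 + 2.76Q = 233.14 - 1.44Q → Q_m = 43.8048.
Total external benefit = ∫₀^{Q_m} (9.51 + 0.80Q) dQ = 9.51×43.8048 + ½×0.80×43.8048² = 1184.1278.

$1184.13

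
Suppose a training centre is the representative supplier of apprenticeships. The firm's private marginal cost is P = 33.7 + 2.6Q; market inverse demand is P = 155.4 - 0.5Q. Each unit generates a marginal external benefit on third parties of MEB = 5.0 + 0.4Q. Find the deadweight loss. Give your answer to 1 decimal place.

Market equilibrium (private): 33.7 + 2.6Q = 155.4 - 0.5Q → Q_m = 39.2581.
Social marginal cost = private MC − MEB = 28.7 + 2.2Q.
Set SMC = demand: 28.7 + 2.2Q = 155.4 - 0.5Q → Q* = 46.9259.
Height of the DWL triangle at Q_m is demand(Q_m) − SMC(Q_m) = MEB(Q_m) = 20.7032.
DWL = ½ × 7.6678 × 20.7032 = 79.3740.

DWL = 79.4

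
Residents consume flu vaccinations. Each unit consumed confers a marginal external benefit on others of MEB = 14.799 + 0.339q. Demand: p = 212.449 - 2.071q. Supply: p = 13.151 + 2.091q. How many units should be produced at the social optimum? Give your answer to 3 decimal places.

Social marginal benefit = demand + MEB = 227.248 - 1.732q.
Set SMB = MC: 227.248 - 1.732q = 13.151 + 2.091q → q* = 56.0024.

q* = 56.002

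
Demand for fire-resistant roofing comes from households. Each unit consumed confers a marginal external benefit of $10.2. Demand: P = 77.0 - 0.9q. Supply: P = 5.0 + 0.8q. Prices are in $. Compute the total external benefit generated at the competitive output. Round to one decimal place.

$432.0

Market equilibrium (private): 5.0 + 0.8q = 77.0 - 0.9q → q_m = 42.3529.
Total external benefit = MEB × q_m = 10.2 × 42.3529 = 431.9996.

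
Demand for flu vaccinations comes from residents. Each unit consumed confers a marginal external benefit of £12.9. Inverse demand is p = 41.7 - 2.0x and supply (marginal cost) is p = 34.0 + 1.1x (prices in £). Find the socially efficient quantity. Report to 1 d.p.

Social marginal benefit = demand + MEB = 54.6 - 2.0x.
Set SMB = MC: 54.6 - 2.0x = 34.0 + 1.1x → x* = 6.6452.

x* = 6.6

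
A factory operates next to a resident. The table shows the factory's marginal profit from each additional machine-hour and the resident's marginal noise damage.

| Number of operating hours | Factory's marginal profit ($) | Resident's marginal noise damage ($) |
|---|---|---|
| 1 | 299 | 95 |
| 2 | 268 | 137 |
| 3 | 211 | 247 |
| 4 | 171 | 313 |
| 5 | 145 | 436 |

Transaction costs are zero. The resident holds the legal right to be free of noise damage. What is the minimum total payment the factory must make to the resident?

Efficient level: marginal profit ≥ marginal noise damage through level 2, so k* = 2.
With the resident holding the right, the factory must at least compensate total damage at k*: 95 + 137 = 232.

$232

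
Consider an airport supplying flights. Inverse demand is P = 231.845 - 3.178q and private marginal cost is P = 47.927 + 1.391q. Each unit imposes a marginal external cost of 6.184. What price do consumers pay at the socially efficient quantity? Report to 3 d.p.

Social marginal cost = private MC + MEC = 54.111 + 1.391q.
Set SMC = demand: 54.111 + 1.391q = 231.845 - 3.178q → q* = 38.9000.
Consumer price on the demand curve at q*: 231.845 − 3.178×38.9000 = 108.2208.

P = 108.221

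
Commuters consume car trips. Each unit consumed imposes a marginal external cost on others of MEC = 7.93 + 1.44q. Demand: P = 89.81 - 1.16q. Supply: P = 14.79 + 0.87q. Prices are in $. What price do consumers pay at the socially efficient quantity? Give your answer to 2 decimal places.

P = $67.38

Social marginal benefit = demand − MEC = 81.88 - 2.60q.
Set SMB = MC: 81.88 - 2.60q = 14.79 + 0.87q → q* = 19.3343.
Consumer price on the demand curve at q*: 89.81 − 1.16×19.3343 = 67.3822.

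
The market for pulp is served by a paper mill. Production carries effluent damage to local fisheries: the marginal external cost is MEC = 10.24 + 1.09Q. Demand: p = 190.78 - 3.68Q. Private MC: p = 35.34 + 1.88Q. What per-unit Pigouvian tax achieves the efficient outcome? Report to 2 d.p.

Social marginal cost = private MC + MEC = 45.58 + 2.97Q.
Set SMC = demand: 45.58 + 2.97Q = 190.78 - 3.68Q → Q* = 21.8346.
The Pigouvian tax equals MEC at Q*: 10.24 + 1.09×21.8346 = 34.0397.

tax = 34.04 per unit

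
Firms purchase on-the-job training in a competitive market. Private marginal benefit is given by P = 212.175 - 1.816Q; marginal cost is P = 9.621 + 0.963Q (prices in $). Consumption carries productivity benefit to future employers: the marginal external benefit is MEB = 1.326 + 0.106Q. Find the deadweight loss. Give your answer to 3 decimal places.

Market equilibrium (private): 9.621 + 0.963Q = 212.175 - 1.816Q → Q_m = 72.8874.
Social marginal benefit = demand + MEB = 213.501 - 1.710Q.
Set SMB = MC: 213.501 - 1.710Q = 9.621 + 0.963Q → Q* = 76.2738.
Height of the DWL triangle at Q_m is SMB(Q_m) − MC(Q_m) = MEB(Q_m) = 9.0521.
DWL = ½ × 3.3864 × 9.0521 = 15.3270.

DWL = $15.327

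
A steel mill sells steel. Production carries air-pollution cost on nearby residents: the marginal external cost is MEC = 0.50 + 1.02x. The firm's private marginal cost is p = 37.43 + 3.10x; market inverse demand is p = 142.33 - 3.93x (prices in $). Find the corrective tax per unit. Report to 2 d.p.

tax = $13.73 per unit

Social marginal cost = private MC + MEC = 37.93 + 4.12x.
Set SMC = demand: 37.93 + 4.12x = 142.33 - 3.93x → x* = 12.9689.
The Pigouvian tax equals MEC at x*: 0.50 + 1.02×12.9689 = 13.7283.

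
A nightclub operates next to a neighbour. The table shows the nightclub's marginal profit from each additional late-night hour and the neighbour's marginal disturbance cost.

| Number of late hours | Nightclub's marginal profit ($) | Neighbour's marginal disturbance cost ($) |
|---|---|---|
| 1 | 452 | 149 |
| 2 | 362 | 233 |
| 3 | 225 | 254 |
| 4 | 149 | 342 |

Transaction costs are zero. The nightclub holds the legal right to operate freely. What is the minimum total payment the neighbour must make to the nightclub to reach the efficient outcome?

$374

Left alone the nightclub would choose level 4 (marginal profit stays positive).
Efficient level: k* = 2 (marginal profit ≥ marginal disturbance cost through 2).
The neighbour must at least cover the nightclub's forgone profit from cutting 4→2: 225 + 149 = 374.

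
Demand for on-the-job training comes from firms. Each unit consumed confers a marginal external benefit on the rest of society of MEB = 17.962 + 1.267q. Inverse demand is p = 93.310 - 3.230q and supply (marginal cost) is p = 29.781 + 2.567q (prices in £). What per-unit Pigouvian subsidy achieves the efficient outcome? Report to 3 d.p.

Social marginal benefit = demand + MEB = 111.272 - 1.963q.
Set SMB = MC: 111.272 - 1.963q = 29.781 + 2.567q → q* = 17.9892.
The Pigouvian subsidy equals MEB at q*: 17.962 + 1.267×17.9892 = 40.7543.

subsidy = £40.754 per unit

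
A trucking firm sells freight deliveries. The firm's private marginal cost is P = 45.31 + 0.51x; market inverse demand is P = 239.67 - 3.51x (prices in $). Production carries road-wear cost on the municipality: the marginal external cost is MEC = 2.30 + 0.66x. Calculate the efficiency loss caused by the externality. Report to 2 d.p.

DWL = $125.03

Market equilibrium (private): 45.31 + 0.51x = 239.67 - 3.51x → x_m = 48.3483.
Social marginal cost = private MC + MEC = 47.61 + 1.17x.
Set SMC = demand: 47.61 + 1.17x = 239.67 - 3.51x → x* = 41.0385.
The welfare-loss triangle has base |x_m − x*| and height MEC(x_m) (the vertical gap between SMC and demand is zero at x* and MEC at x_m).
DWL = ½ × 7.3098 × 34.2099 = 125.0338.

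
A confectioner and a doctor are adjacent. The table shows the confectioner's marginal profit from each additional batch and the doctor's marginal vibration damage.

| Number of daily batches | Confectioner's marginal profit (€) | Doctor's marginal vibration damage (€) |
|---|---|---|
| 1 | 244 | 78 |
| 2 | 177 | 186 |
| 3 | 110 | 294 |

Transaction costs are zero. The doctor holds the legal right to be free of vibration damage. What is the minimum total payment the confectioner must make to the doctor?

€78

Efficient level: marginal profit ≥ marginal vibration damage through level 1, so k* = 1.
With the doctor holding the right, the confectioner must at least compensate total damage at k*: 78 = 78.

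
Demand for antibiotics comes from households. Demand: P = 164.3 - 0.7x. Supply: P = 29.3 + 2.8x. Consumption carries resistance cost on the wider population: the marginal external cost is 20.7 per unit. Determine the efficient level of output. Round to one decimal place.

Social marginal benefit = demand − MEC = 143.6 - 0.7x.
Set SMB = MC: 143.6 - 0.7x = 29.3 + 2.8x → x* = 32.6571.

x* = 32.7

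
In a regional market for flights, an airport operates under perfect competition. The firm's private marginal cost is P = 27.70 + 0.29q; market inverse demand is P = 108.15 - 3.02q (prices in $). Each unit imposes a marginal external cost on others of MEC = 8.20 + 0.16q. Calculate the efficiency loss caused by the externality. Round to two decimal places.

DWL = $21.06

Market equilibrium (private): 27.70 + 0.29q = 108.15 - 3.02q → q_m = 24.3051.
Social marginal cost = private MC + MEC = 35.90 + 0.45q.
Set SMC = demand: 35.90 + 0.45q = 108.15 - 3.02q → q* = 20.8213.
Height of the DWL triangle at q_m is SMC(q_m) − demand(q_m) = MEC(q_m) = 12.0888.
DWL = ½ × 3.4838 × 12.0888 = 21.0575.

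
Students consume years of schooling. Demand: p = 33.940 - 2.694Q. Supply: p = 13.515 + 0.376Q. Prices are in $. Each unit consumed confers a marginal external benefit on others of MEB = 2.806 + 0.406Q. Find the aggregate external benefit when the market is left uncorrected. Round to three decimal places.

Market equilibrium (private): 13.515 + 0.376Q = 33.940 - 2.694Q → Q_m = 6.6531.
Total external benefit = ∫₀^{Q_m} (2.806 + 0.406Q) dQ = 2.806×6.6531 + ½×0.406×6.6531² = 27.6541.

$27.654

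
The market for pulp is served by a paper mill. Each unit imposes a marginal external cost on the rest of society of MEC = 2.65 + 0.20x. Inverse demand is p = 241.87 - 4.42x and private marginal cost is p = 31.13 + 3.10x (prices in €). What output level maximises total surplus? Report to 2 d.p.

Social marginal cost = private MC + MEC = 33.78 + 3.30x.
Set SMC = demand: 33.78 + 3.30x = 241.87 - 4.42x → x* = 26.9547.

x* = 26.95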